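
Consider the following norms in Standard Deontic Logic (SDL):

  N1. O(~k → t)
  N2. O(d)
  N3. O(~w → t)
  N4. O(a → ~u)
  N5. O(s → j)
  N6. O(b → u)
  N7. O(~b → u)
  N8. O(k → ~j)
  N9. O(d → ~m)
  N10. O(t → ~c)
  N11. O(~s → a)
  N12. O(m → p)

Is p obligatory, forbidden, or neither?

Premise 12 is O(m → p), but O(m) is not derivable from the premises, so it does not yield O(p).
No premise or chain of K-axiom applications forces O(p), and none forces O(~p). So p is neither obligatory nor forbidden under these norms.

Neither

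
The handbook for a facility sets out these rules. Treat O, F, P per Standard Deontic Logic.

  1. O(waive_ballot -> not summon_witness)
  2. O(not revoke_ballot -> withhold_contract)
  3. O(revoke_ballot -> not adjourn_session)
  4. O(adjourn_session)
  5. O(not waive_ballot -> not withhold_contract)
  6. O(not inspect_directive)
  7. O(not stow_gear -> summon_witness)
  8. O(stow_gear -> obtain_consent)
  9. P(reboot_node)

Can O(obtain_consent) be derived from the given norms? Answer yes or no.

From premise 4 we have O(adjourn_session).
The contrapositive of premise 3 (O(revoke_ballot -> not adjourn_session)) is O(adjourn_session -> not revoke_ballot), and O(adjourn_session) is already established, so O(not revoke_ballot).
Premise 2 is O(not revoke_ballot -> withhold_contract); since O(not revoke_ballot), deontic closure gives O(withhold_contract).
The contrapositive of premise 5 (O(not waive_ballot -> not withhold_contract)) is O(withhold_contract -> waive_ballot), and O(withhold_contract) is already established, so O(waive_ballot).
Applying K to premise 1 (O(waive_ballot -> not summon_witness)) and O(waive_ballot) yields O(not summon_witness).
The contrapositive of premise 7 (O(not stow_gear -> summon_witness)) is O(not summon_witness -> stow_gear), and O(not summon_witness) is already established, so O(stow_gear).
From O(stow_gear) and premise 8, O(stow_gear -> obtain_consent), we obtain O(obtain_consent).
Premises 6, 9 do not contribute to this derivation.
So O(obtain_consent) follows.

Yes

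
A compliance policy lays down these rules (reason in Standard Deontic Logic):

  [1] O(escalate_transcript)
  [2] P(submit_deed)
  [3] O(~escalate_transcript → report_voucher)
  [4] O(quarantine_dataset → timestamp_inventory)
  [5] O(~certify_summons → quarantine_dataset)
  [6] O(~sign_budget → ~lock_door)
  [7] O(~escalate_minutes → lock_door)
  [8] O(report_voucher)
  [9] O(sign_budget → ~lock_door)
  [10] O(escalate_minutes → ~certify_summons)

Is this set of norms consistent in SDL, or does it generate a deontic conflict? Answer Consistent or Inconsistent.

Premise 3 is O(~escalate_transcript → report_voucher); even if O(report_voucher) held, inferring O(~escalate_transcript) would be affirming the consequent — invalid.
So O(~escalate_transcript) is not derivable, and the apparent clash with O(escalate_transcript) does not arise.
A world satisfying every obligation exists (e.g. certify_summons=false, escalate_minutes=true, escalate_transcript=true, lock_door=false, quarantine_dataset=true, report_voucher=true, sign_budget=false, submit_deed=false, timestamp_inventory=true); no atom is both obligatory and forbidden, so the set is consistent.

Consistent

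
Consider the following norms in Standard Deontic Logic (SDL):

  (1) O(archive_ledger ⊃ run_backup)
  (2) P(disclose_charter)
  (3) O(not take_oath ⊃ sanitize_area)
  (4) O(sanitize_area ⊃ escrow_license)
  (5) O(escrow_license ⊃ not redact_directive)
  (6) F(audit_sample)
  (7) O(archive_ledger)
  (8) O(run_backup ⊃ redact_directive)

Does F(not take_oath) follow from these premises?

Premise 7 gives O(archive_ledger).
From O(archive_ledger) and premise 1, O(archive_ledger ⊃ run_backup), we obtain O(run_backup).
With premise 8, O(run_backup ⊃ redact_directive), the K-axiom yields O(redact_directive).
Premise 5 is O(escrow_license ⊃ not redact_directive); contrapositively O(redact_directive ⊃ not escrow_license). Since O(redact_directive) holds, K gives O(not escrow_license).
The contrapositive of premise 4 (O(sanitize_area ⊃ escrow_license)) is O(not escrow_license ⊃ not sanitize_area), and O(not escrow_license) is already established, so O(not sanitize_area).
Premise 3 is O(not take_oath ⊃ sanitize_area); contrapositively O(not sanitize_area ⊃ take_oath). Since O(not sanitize_area) holds, K gives O(take_oath).
Premises 2, 6 do not contribute to this derivation.
So O(take_oath) holds, i.e. F(not take_oath). The claim follows.

Yes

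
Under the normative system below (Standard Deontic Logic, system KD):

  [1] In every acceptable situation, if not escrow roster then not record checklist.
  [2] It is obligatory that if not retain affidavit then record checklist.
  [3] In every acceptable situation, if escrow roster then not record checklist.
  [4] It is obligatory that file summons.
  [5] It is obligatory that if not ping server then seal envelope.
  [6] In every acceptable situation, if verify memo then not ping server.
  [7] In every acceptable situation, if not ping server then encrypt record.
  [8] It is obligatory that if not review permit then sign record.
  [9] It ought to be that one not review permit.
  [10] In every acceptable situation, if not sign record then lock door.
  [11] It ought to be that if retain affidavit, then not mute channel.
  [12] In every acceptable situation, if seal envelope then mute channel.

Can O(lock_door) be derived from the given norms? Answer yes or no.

No

Premise 10 is O(¬sign_record → lock_door), but O(¬sign_record) is not derivable from the premises, so it does not yield O(lock_door).
No other premise forces O(lock_door). An ideal world satisfying every premise can still have lock_door false, so O(lock_door) is not derivable.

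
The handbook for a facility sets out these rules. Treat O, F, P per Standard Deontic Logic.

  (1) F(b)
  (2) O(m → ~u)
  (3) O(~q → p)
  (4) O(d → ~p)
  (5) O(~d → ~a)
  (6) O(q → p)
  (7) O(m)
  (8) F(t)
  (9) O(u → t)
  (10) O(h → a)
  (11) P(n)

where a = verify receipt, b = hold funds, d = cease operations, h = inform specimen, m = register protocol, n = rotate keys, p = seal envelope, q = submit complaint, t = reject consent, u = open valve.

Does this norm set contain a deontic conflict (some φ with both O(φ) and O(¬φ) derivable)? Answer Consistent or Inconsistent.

Consistent

Premise 9 is O(u → t), but O(u) is not derivable from the premises, so it does not yield O(t).
So O(t) is not derivable, and the apparent clash with O(~t) does not arise.
A world satisfying every obligation exists (e.g. a=false, b=false, d=false, h=false, m=true, n=false, p=true, q=false, t=false, u=false); no atom is both obligatory and forbidden, so the set is consistent.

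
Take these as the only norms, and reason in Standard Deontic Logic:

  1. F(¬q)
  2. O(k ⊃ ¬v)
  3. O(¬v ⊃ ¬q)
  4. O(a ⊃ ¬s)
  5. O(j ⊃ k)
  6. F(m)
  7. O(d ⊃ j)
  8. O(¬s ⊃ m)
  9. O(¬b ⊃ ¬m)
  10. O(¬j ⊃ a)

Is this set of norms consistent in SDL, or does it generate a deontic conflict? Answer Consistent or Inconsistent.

Inconsistent

Premise 6, F(m), is equivalent to O(¬m).
Premise 8, O(¬s ⊃ m), contraposes to O(¬m ⊃ s); with O(¬m) we get O(s).
Premise 4, O(a ⊃ ¬s), contraposes to O(s ⊃ ¬a); with O(s) we get O(¬a).
Premise 10 is O(¬j ⊃ a); contrapositively O(¬a ⊃ j). Since O(¬a) holds, K gives O(j).
From O(j) and premise 5, O(j ⊃ k), we obtain O(k).
Applying K to premise 2 (O(k ⊃ ¬v)) and O(k) yields O(¬v).
From O(¬v) and premise 3, O(¬v ⊃ ¬q), we obtain O(¬q).
Yet premise 1 is F(¬q), i.e. O(q).
We now have both O(¬q) and O(q) — q is simultaneously obligatory and forbidden, violating the D-axiom.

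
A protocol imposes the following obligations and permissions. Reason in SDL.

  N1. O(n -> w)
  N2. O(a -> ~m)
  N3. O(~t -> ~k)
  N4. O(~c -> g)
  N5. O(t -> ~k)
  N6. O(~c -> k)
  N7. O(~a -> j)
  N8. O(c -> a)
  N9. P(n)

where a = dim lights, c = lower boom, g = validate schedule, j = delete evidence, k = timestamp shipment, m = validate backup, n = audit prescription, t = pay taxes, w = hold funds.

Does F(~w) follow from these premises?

Premise 1 is O(n -> w), but O(n) is not derivable from the premises (the permission P(n) asserts only ~O(~n), not O(n)), so it does not yield O(w).
No other premise forces O(w). An ideal world satisfying every premise can still have ~w true, so F(~w) is not derivable.

No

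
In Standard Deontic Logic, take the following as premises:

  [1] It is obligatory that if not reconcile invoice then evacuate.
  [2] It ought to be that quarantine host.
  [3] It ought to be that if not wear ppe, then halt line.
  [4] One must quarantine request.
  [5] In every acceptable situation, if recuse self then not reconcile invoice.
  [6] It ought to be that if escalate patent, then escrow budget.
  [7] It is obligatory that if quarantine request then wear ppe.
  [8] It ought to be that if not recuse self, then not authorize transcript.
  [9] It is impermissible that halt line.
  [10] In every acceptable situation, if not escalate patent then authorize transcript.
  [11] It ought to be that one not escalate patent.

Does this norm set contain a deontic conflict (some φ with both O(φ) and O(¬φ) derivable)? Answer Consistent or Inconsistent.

Consistent

Premise 3 is O(¬wear_ppe → halt_line), but O(¬wear_ppe) is not derivable from the premises, so it does not yield O(halt_line).
So O(halt_line) is not derivable, and the apparent clash with O(¬halt_line) does not arise.
A world satisfying every obligation exists (e.g. authorize_transcript=true, escalate_patent=false, escrow_budget=false, evacuate=true, halt_line=false, quarantine_host=true, quarantine_request=true, reconcile_invoice=false, recuse_self=true, wear_ppe=true); no atom is both obligatory and forbidden, so the set is consistent.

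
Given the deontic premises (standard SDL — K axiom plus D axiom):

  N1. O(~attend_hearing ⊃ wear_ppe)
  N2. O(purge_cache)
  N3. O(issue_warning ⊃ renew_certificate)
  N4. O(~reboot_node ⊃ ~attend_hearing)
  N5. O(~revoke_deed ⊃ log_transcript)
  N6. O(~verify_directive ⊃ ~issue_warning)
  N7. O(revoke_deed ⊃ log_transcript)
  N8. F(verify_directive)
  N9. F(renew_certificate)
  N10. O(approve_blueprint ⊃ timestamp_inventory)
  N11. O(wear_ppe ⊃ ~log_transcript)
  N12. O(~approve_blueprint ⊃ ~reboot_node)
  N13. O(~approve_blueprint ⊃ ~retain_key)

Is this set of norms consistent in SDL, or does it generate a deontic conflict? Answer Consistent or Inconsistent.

Premise 3 is O(issue_warning ⊃ renew_certificate), but O(issue_warning) is not derivable from the premises, so it does not yield O(renew_certificate).
So O(renew_certificate) is not derivable, and the apparent clash with O(~renew_certificate) does not arise.
A world satisfying every obligation exists (e.g. approve_blueprint=true, attend_hearing=true, issue_warning=false, log_transcript=true, purge_cache=true, reboot_node=true, renew_certificate=false, retain_key=false, revoke_deed=false, timestamp_inventory=true, verify_directive=false, wear_ppe=false); no atom is both obligatory and forbidden, so the set is consistent.

Consistent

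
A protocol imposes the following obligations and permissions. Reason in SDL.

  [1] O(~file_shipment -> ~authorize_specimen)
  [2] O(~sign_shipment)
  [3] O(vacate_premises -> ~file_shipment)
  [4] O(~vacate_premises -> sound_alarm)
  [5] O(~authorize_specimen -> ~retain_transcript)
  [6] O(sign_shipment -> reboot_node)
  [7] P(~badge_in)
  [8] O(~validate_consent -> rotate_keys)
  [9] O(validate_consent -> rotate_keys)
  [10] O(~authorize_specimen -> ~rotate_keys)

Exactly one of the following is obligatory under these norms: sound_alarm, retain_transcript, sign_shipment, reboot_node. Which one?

sound_alarm

By case analysis on ~validate_consent: premise 8 gives O(~validate_consent -> rotate_keys) and premise 9 gives O(validate_consent -> rotate_keys), so O(rotate_keys) either way.
The contrapositive of premise 10 (O(~authorize_specimen -> ~rotate_keys)) is O(rotate_keys -> authorize_specimen), and O(rotate_keys) is already established, so O(authorize_specimen).
Premise 1 is O(~file_shipment -> ~authorize_specimen); contrapositively O(authorize_specimen -> file_shipment). Since O(authorize_specimen) holds, K gives O(file_shipment).
Premise 3 is O(vacate_premises -> ~file_shipment); contrapositively O(file_shipment -> ~vacate_premises). Since O(file_shipment) holds, K gives O(~vacate_premises).
From O(~vacate_premises) and premise 4, O(~vacate_premises -> sound_alarm), we obtain O(sound_alarm).
So O(sound_alarm) holds — sound_alarm is obligatory. None of the other listed options is made obligatory by any chain of premises.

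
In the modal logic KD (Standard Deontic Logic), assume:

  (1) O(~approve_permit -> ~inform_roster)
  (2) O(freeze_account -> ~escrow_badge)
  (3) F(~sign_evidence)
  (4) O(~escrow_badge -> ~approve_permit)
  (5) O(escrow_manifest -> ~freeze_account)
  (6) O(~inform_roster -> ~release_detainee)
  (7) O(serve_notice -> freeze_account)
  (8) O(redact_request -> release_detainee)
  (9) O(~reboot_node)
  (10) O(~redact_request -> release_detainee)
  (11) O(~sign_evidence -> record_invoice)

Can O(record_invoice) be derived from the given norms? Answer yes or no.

No

Premise 11 is O(~sign_evidence -> record_invoice), but O(~sign_evidence) is not derivable from the premises, so it does not yield O(record_invoice).
No other premise forces O(record_invoice). An ideal world satisfying every premise can still have record_invoice false, so O(record_invoice) is not derivable.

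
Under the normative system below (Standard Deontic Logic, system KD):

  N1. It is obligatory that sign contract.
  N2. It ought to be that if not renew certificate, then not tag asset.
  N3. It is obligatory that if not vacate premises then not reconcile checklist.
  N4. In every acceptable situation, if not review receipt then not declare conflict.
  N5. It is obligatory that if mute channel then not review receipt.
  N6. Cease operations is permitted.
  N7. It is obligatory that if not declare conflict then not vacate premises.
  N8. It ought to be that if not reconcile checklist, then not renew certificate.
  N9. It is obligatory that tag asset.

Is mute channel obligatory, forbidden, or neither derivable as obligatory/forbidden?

Forbidden

Premise 9 states O(tag_asset) outright.
The contrapositive of premise 2 (O(¬renew_certificate → ¬tag_asset)) is O(tag_asset → renew_certificate), and O(tag_asset) is already established, so O(renew_certificate).
Premise 8 is O(¬reconcile_checklist → ¬renew_certificate); contrapositively O(renew_certificate → reconcile_checklist). Since O(renew_certificate) holds, K gives O(reconcile_checklist).
Premise 3 is O(¬vacate_premises → ¬reconcile_checklist); contrapositively O(reconcile_checklist → vacate_premises). Since O(reconcile_checklist) holds, K gives O(vacate_premises).
The contrapositive of premise 7 (O(¬declare_conflict → ¬vacate_premises)) is O(vacate_premises → declare_conflict), and O(vacate_premises) is already established, so O(declare_conflict).
Premise 4 is O(¬review_receipt → ¬declare_conflict); contrapositively O(declare_conflict → review_receipt). Since O(declare_conflict) holds, K gives O(review_receipt).
Premise 5, O(mute_channel → ¬review_receipt), contraposes to O(review_receipt → ¬mute_channel); with O(review_receipt) we get O(¬mute_channel).
Premises 1, 6 do not contribute to this derivation.
Thus O(¬mute_channel), which is F(mute_channel): mute_channel is forbidden.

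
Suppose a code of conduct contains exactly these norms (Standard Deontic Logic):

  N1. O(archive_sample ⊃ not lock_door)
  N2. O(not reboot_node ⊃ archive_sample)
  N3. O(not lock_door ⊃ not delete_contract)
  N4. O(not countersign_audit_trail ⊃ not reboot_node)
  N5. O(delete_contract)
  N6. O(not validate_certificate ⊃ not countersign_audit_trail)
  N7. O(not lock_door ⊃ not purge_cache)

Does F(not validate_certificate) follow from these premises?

Yes

Premise 5 gives O(delete_contract).
The contrapositive of premise 3 (O(not lock_door ⊃ not delete_contract)) is O(delete_contract ⊃ lock_door), and O(delete_contract) is already established, so O(lock_door).
Premise 1, O(archive_sample ⊃ not lock_door), contraposes to O(lock_door ⊃ not archive_sample); with O(lock_door) we get O(not archive_sample).
Premise 2 is O(not reboot_node ⊃ archive_sample); contrapositively O(not archive_sample ⊃ reboot_node). Since O(not archive_sample) holds, K gives O(reboot_node).
The contrapositive of premise 4 (O(not countersign_audit_trail ⊃ not reboot_node)) is O(reboot_node ⊃ countersign_audit_trail), and O(reboot_node) is already established, so O(countersign_audit_trail).
Premise 6, O(not validate_certificate ⊃ not countersign_audit_trail), contraposes to O(countersign_audit_trail ⊃ validate_certificate); with O(countersign_audit_trail) we get O(validate_certificate).
Premise 7 does not contribute to this derivation.
So O(validate_certificate) holds, i.e. F(not validate_certificate). The claim follows.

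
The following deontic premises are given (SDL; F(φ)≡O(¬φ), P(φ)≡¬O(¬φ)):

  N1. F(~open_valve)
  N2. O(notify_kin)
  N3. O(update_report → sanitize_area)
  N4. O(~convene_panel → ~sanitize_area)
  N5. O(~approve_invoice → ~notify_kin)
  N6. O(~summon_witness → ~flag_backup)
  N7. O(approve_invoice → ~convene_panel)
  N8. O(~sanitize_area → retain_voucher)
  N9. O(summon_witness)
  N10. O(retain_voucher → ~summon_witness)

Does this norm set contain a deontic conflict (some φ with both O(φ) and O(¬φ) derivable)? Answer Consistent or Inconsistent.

Inconsistent

Premise 9 gives O(summon_witness).
The contrapositive of premise 10 (O(retain_voucher → ~summon_witness)) is O(summon_witness → ~retain_voucher), and O(summon_witness) is already established, so O(~retain_voucher).
Premise 8, O(~sanitize_area → retain_voucher), contraposes to O(~retain_voucher → sanitize_area); with O(~retain_voucher) we get O(sanitize_area).
Premise 4, O(~convene_panel → ~sanitize_area), contraposes to O(sanitize_area → convene_panel); with O(sanitize_area) we get O(convene_panel).
Premise 7 is O(approve_invoice → ~convene_panel); contrapositively O(convene_panel → ~approve_invoice). Since O(convene_panel) holds, K gives O(~approve_invoice).
Applying K to premise 5 (O(~approve_invoice → ~notify_kin)) and O(~approve_invoice) yields O(~notify_kin).
Yet premise 2 states O(notify_kin).
We now have both O(~notify_kin) and O(notify_kin) — notify_kin is simultaneously obligatory and forbidden, violating the D-axiom.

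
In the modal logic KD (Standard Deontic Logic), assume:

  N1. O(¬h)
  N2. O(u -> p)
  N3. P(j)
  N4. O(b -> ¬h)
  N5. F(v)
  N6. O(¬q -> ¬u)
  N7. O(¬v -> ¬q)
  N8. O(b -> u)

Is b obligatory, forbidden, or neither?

Forbidden

Premise 5 is F(v), i.e. O(¬v).
Applying K to premise 7 (O(¬v -> ¬q)) and O(¬v) yields O(¬q).
Premise 6 is O(¬q -> ¬u); since O(¬q), deontic closure gives O(¬u).
The contrapositive of premise 8 (O(b -> u)) is O(¬u -> ¬b), and O(¬u) is already established, so O(¬b).
Premises 1, 2, 3, 4 do not contribute to this derivation.
Thus O(¬b), which is F(b): b is forbidden.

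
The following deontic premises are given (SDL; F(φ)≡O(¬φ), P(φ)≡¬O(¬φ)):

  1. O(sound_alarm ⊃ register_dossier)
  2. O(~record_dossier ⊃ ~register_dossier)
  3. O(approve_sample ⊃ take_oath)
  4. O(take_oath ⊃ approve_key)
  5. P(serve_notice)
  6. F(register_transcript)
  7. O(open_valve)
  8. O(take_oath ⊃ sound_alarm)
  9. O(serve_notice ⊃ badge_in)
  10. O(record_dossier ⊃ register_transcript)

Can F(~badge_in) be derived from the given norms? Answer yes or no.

No

Premise 9 is O(serve_notice ⊃ badge_in), but O(serve_notice) is not derivable from the premises (the permission P(serve_notice) asserts only ~O(~serve_notice), not O(serve_notice)), so it does not yield O(badge_in).
No other premise forces O(badge_in). An ideal world satisfying every premise can still have ~badge_in true, so F(~badge_in) is not derivable.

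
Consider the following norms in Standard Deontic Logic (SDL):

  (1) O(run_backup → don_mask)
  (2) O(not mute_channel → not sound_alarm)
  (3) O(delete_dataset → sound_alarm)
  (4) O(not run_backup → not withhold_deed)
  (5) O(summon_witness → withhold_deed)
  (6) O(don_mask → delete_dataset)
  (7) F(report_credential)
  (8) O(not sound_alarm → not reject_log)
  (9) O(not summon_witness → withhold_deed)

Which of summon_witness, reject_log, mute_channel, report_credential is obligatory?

Premises 9 and 5 are O(not summon_witness → withhold_deed) and O(summon_witness → withhold_deed); every ideal world satisfies not summon_witness or summon_witness, so in either case withhold_deed holds — hence O(withhold_deed).
Premise 4 is O(not run_backup → not withhold_deed); contrapositively O(withhold_deed → run_backup). Since O(withhold_deed) holds, K gives O(run_backup).
Applying K to premise 1 (O(run_backup → don_mask)) and O(run_backup) yields O(don_mask).
Applying K to premise 6 (O(don_mask → delete_dataset)) and O(don_mask) yields O(delete_dataset).
Premise 3 is O(delete_dataset → sound_alarm); since O(delete_dataset), deontic closure gives O(sound_alarm).
The contrapositive of premise 2 (O(not mute_channel → not sound_alarm)) is O(sound_alarm → mute_channel), and O(sound_alarm) is already established, so O(mute_channel).
So O(mute_channel) holds — mute_channel is obligatory. None of the other listed options is made obligatory by any chain of premises.

mute_channel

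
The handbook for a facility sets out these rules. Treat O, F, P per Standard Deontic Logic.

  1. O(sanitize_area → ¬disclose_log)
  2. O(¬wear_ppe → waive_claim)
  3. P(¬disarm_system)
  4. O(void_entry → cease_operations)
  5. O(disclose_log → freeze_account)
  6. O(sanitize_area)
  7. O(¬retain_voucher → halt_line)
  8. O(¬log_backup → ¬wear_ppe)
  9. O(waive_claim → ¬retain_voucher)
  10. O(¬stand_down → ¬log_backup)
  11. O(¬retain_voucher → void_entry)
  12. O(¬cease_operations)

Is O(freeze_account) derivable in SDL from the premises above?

No

Premise 5 is O(disclose_log → freeze_account), but O(disclose_log) is not derivable from the premises, so it does not yield O(freeze_account).
No other premise forces O(freeze_account). An ideal world satisfying every premise can still have freeze_account false, so O(freeze_account) is not derivable.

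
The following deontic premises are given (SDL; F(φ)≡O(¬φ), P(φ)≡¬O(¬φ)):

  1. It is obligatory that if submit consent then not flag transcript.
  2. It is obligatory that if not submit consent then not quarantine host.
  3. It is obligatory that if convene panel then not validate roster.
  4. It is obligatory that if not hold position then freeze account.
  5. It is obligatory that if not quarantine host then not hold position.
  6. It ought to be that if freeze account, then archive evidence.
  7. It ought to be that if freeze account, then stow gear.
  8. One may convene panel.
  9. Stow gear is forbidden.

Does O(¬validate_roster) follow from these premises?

No

Premise 3 is O(convene_panel → ¬validate_roster), but O(convene_panel) is not derivable from the premises (the permission P(convene_panel) asserts only ¬O(¬convene_panel), not O(convene_panel)), so it does not yield O(¬validate_roster).
No other premise forces O(¬validate_roster). An ideal world satisfying every premise can still have ¬validate_roster false, so O(¬validate_roster) is not derivable.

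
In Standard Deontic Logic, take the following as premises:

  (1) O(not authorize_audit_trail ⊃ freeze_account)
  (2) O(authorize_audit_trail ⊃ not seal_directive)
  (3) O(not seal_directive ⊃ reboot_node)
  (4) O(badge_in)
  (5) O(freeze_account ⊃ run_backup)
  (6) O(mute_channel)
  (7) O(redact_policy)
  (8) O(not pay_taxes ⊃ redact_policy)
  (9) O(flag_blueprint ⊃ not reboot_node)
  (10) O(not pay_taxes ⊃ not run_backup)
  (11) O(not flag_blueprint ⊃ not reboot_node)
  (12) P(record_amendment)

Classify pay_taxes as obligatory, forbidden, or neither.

By case analysis on not flag_blueprint: premise 11 gives O(not flag_blueprint ⊃ not reboot_node) and premise 9 gives O(flag_blueprint ⊃ not reboot_node), so O(not reboot_node) either way.
Premise 3 is O(not seal_directive ⊃ reboot_node); contrapositively O(not reboot_node ⊃ seal_directive). Since O(not reboot_node) holds, K gives O(seal_directive).
Premise 2 is O(authorize_audit_trail ⊃ not seal_directive); contrapositively O(seal_directive ⊃ not authorize_audit_trail). Since O(seal_directive) holds, K gives O(not authorize_audit_trail).
Premise 1 is O(not authorize_audit_trail ⊃ freeze_account); since O(not authorize_audit_trail), deontic closure gives O(freeze_account).
Applying K to premise 5 (O(freeze_account ⊃ run_backup)) and O(freeze_account) yields O(run_backup).
Premise 10 is O(not pay_taxes ⊃ not run_backup); contrapositively O(run_backup ⊃ pay_taxes). Since O(run_backup) holds, K gives O(pay_taxes).
Premises 4, 6, 7, 8, 12 do not contribute to this derivation.
Hence pay_taxes is obligatory.

Obligatory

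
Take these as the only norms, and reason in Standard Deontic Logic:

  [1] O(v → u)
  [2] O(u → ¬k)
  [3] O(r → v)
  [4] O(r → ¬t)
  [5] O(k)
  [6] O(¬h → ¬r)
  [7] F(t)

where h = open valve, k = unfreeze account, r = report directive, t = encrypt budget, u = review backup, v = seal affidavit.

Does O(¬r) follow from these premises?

Yes

Premise 5 gives O(k).
The contrapositive of premise 2 (O(u → ¬k)) is O(k → ¬u), and O(k) is already established, so O(¬u).
The contrapositive of premise 1 (O(v → u)) is O(¬u → ¬v), and O(¬u) is already established, so O(¬v).
Premise 3, O(r → v), contraposes to O(¬v → ¬r); with O(¬v) we get O(¬r).
Premises 4, 6, 7 do not contribute to this derivation.
So O(¬r) follows.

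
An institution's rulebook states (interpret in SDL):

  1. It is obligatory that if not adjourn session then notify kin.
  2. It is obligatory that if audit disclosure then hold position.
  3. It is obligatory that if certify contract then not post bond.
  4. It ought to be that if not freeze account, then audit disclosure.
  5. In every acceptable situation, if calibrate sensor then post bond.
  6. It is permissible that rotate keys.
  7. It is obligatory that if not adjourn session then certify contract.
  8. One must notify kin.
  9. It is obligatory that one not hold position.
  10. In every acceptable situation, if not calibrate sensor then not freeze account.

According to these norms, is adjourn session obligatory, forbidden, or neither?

Premise 9 states O(¬hold_position) outright.
The contrapositive of premise 2 (O(audit_disclosure → hold_position)) is O(¬hold_position → ¬audit_disclosure), and O(¬hold_position) is already established, so O(¬audit_disclosure).
The contrapositive of premise 4 (O(¬freeze_account → audit_disclosure)) is O(¬audit_disclosure → freeze_account), and O(¬audit_disclosure) is already established, so O(freeze_account).
Premise 10, O(¬calibrate_sensor → ¬freeze_account), contraposes to O(freeze_account → calibrate_sensor); with O(freeze_account) we get O(calibrate_sensor).
With premise 5, O(calibrate_sensor → post_bond), the K-axiom yields O(post_bond).
Premise 3, O(certify_contract → ¬post_bond), contraposes to O(post_bond → ¬certify_contract); with O(post_bond) we get O(¬certify_contract).
Premise 7, O(¬adjourn_session → certify_contract), contraposes to O(¬certify_contract → adjourn_session); with O(¬certify_contract) we get O(adjourn_session).
Premises 1, 6, 8 do not contribute to this derivation.
Hence adjourn_session is obligatory.

Obligatory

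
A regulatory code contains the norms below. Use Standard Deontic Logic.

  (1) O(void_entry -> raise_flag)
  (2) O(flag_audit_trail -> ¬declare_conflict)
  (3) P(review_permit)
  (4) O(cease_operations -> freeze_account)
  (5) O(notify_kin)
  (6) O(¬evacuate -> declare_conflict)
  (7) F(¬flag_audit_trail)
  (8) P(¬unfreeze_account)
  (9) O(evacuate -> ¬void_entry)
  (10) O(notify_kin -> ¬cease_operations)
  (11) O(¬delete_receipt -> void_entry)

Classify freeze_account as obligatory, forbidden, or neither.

Neither

Premise 4 is O(cease_operations -> freeze_account), but O(cease_operations) is not derivable from the premises, so it does not yield O(freeze_account).
No premise or chain of K-axiom applications forces O(freeze_account), and none forces O(¬freeze_account). So freeze_account is neither obligatory nor forbidden under these norms.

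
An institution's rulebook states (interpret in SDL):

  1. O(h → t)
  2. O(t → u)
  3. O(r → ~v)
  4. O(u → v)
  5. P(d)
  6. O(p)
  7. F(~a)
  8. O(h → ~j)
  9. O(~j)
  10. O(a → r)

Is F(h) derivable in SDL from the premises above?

Yes

Premise 7 is F(~a), i.e. O(a).
With premise 10, O(a → r), the K-axiom yields O(r).
Premise 3 is O(r → ~v); since O(r), deontic closure gives O(~v).
Premise 4 is O(u → v); contrapositively O(~v → ~u). Since O(~v) holds, K gives O(~u).
Premise 2, O(t → u), contraposes to O(~u → ~t); with O(~u) we get O(~t).
Premise 1, O(h → t), contraposes to O(~t → ~h); with O(~t) we get O(~h).
Premises 5, 6, 8, 9 do not contribute to this derivation.
So O(~h) holds, i.e. F(h). The claim follows.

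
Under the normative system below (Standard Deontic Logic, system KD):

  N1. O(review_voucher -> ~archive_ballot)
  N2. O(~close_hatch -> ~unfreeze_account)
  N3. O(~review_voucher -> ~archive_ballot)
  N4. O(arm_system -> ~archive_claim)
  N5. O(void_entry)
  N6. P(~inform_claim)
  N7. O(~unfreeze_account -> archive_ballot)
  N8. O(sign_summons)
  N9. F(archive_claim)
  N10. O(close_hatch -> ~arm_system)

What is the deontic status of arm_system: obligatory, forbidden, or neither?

Premises 3 and 1 are O(~review_voucher -> ~archive_ballot) and O(review_voucher -> ~archive_ballot); every ideal world satisfies ~review_voucher or review_voucher, so in either case ~archive_ballot holds — hence O(~archive_ballot).
The contrapositive of premise 7 (O(~unfreeze_account -> archive_ballot)) is O(~archive_ballot -> unfreeze_account), and O(~archive_ballot) is already established, so O(unfreeze_account).
Premise 2, O(~close_hatch -> ~unfreeze_account), contraposes to O(unfreeze_account -> close_hatch); with O(unfreeze_account) we get O(close_hatch).
From O(close_hatch) and premise 10, O(close_hatch -> ~arm_system), we obtain O(~arm_system).
Premises 4, 5, 6, 8, 9 do not contribute to this derivation.
Thus O(~arm_system), which is F(arm_system): arm_system is forbidden.

Forbidden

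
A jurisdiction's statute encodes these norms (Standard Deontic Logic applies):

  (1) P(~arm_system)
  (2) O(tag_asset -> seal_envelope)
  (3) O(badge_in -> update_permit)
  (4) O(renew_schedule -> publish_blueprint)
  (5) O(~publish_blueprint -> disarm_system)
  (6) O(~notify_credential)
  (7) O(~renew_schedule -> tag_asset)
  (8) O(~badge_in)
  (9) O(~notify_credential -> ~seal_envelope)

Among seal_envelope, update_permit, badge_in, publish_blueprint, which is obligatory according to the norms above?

From premise 6 we have O(~notify_credential).
With premise 9, O(~notify_credential -> ~seal_envelope), the K-axiom yields O(~seal_envelope).
The contrapositive of premise 2 (O(tag_asset -> seal_envelope)) is O(~seal_envelope -> ~tag_asset), and O(~seal_envelope) is already established, so O(~tag_asset).
Premise 7, O(~renew_schedule -> tag_asset), contraposes to O(~tag_asset -> renew_schedule); with O(~tag_asset) we get O(renew_schedule).
From O(renew_schedule) and premise 4, O(renew_schedule -> publish_blueprint), we obtain O(publish_blueprint).
So O(publish_blueprint) holds — publish_blueprint is obligatory. None of the other listed options is made obligatory by any chain of premises.

publish_blueprint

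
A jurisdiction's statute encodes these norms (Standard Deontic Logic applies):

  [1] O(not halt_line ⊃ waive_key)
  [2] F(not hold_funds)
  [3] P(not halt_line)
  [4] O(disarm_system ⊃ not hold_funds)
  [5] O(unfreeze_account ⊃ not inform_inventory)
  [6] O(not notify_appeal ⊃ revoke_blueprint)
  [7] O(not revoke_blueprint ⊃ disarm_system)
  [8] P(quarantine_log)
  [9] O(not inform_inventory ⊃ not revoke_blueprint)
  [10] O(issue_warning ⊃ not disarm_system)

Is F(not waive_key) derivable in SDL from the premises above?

No

Premise 1 is O(not halt_line ⊃ waive_key), but O(not halt_line) is not derivable from the premises (the permission P(not halt_line) asserts only not O(halt_line), not O(not halt_line)), so it does not yield O(waive_key).
No other premise forces O(waive_key). An ideal world satisfying every premise can still have not waive_key true, so F(not waive_key) is not derivable.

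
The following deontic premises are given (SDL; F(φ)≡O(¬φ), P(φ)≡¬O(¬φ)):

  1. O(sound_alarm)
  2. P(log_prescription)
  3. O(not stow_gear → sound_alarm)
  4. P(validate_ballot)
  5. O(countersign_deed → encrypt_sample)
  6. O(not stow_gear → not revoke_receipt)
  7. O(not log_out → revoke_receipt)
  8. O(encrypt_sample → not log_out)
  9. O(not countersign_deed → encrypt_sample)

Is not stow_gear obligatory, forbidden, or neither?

Premises 9 and 5 cover both cases: O(not countersign_deed → encrypt_sample) and O(countersign_deed → encrypt_sample). Since not countersign_deed ∨ countersign_deed is a tautology, O(encrypt_sample) follows.
Premise 8 is O(encrypt_sample → not log_out); since O(encrypt_sample), deontic closure gives O(not log_out).
Premise 7 is O(not log_out → revoke_receipt); since O(not log_out), deontic closure gives O(revoke_receipt).
Premise 6, O(not stow_gear → not revoke_receipt), contraposes to O(revoke_receipt → stow_gear); with O(revoke_receipt) we get O(stow_gear).
Premises 1, 2, 3, 4 do not contribute to this derivation.
Thus O(stow_gear), which is F(not stow_gear): not stow_gear is forbidden.

Forbidden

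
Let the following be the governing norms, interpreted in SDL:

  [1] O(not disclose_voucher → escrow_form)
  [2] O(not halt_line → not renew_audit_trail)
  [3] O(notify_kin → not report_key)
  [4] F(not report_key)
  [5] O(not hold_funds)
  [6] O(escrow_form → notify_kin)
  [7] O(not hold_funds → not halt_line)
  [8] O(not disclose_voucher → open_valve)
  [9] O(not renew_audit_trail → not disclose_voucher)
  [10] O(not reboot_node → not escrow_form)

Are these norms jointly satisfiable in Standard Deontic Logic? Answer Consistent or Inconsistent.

Premise 4, F(not report_key), is equivalent to O(report_key).
Premise 3 is O(notify_kin → not report_key); contrapositively O(report_key → not notify_kin). Since O(report_key) holds, K gives O(not notify_kin).
The contrapositive of premise 6 (O(escrow_form → notify_kin)) is O(not notify_kin → not escrow_form), and O(not notify_kin) is already established, so O(not escrow_form).
Premise 1 is O(not disclose_voucher → escrow_form); contrapositively O(not escrow_form → disclose_voucher). Since O(not escrow_form) holds, K gives O(disclose_voucher).
Premise 9, O(not renew_audit_trail → not disclose_voucher), contraposes to O(disclose_voucher → renew_audit_trail); with O(disclose_voucher) we get O(renew_audit_trail).
The contrapositive of premise 2 (O(not halt_line → not renew_audit_trail)) is O(renew_audit_trail → halt_line), and O(renew_audit_trail) is already established, so O(halt_line).
Premise 7, O(not hold_funds → not halt_line), contraposes to O(halt_line → hold_funds); with O(halt_line) we get O(hold_funds).
But premise 5 directly asserts O(not hold_funds).
We now have both O(hold_funds) and O(not hold_funds) — hold_funds is simultaneously obligatory and forbidden, violating the D-axiom.

Inconsistent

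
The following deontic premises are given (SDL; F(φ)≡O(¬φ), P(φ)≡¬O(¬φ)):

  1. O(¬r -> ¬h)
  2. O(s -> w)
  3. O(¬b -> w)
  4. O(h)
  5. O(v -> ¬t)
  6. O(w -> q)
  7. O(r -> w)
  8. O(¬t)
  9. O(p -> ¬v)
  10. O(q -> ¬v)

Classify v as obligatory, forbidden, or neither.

Forbidden

Premise 4 gives O(h).
The contrapositive of premise 1 (O(¬r -> ¬h)) is O(h -> r), and O(h) is already established, so O(r).
Applying K to premise 7 (O(r -> w)) and O(r) yields O(w).
Applying K to premise 6 (O(w -> q)) and O(w) yields O(q).
Premise 10 is O(q -> ¬v); since O(q), deontic closure gives O(¬v).
Premises 2, 3, 5, 8, 9 do not contribute to this derivation.
Thus O(¬v), which is F(v): v is forbidden.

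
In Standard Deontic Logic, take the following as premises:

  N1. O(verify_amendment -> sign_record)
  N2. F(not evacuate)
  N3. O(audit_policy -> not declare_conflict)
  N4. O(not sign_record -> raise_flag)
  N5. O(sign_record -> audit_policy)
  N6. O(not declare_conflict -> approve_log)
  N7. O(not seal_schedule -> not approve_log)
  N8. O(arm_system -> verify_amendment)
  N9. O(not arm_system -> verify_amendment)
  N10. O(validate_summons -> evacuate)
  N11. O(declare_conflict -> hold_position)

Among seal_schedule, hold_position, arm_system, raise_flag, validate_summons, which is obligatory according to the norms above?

By case analysis on not arm_system: premise 9 gives O(not arm_system -> verify_amendment) and premise 8 gives O(arm_system -> verify_amendment), so O(verify_amendment) either way.
With premise 1, O(verify_amendment -> sign_record), the K-axiom yields O(sign_record).
Applying K to premise 5 (O(sign_record -> audit_policy)) and O(sign_record) yields O(audit_policy).
From O(audit_policy) and premise 3, O(audit_policy -> not declare_conflict), we obtain O(not declare_conflict).
From O(not declare_conflict) and premise 6, O(not declare_conflict -> approve_log), we obtain O(approve_log).
Premise 7, O(not seal_schedule -> not approve_log), contraposes to O(approve_log -> seal_schedule); with O(approve_log) we get O(seal_schedule).
So O(seal_schedule) holds — seal_schedule is obligatory. None of the other listed options is made obligatory by any chain of premises.

seal_schedule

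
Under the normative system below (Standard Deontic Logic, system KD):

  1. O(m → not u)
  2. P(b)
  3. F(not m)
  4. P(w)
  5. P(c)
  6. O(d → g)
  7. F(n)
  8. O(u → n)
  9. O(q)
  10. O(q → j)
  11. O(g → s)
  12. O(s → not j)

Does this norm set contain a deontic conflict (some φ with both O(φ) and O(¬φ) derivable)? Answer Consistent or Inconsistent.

Premise 8 is O(u → n), but O(u) is not derivable from the premises, so it does not yield O(n).
So O(n) is not derivable, and the apparent clash with O(not n) does not arise.
A world satisfying every obligation exists (e.g. b=false, c=false, d=false, g=false, j=true, m=true, n=false, q=true, s=false, u=false, w=false); no atom is both obligatory and forbidden, so the set is consistent.

Consistent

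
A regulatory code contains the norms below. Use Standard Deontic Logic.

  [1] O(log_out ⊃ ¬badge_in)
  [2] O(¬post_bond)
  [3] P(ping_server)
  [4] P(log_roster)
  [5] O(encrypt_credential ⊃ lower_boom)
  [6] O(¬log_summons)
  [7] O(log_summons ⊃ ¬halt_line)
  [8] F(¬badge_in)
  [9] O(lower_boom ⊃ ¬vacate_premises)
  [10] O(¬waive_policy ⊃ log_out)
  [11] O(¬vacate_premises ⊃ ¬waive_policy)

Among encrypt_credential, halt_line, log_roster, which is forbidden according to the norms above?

encrypt_credential

Premise 8 is F(¬badge_in), i.e. O(badge_in).
Premise 1, O(log_out ⊃ ¬badge_in), contraposes to O(badge_in ⊃ ¬log_out); with O(badge_in) we get O(¬log_out).
Premise 10 is O(¬waive_policy ⊃ log_out); contrapositively O(¬log_out ⊃ waive_policy). Since O(¬log_out) holds, K gives O(waive_policy).
Premise 11 is O(¬vacate_premises ⊃ ¬waive_policy); contrapositively O(waive_policy ⊃ vacate_premises). Since O(waive_policy) holds, K gives O(vacate_premises).
Premise 9 is O(lower_boom ⊃ ¬vacate_premises); contrapositively O(vacate_premises ⊃ ¬lower_boom). Since O(vacate_premises) holds, K gives O(¬lower_boom).
Premise 5, O(encrypt_credential ⊃ lower_boom), contraposes to O(¬lower_boom ⊃ ¬encrypt_credential); with O(¬lower_boom) we get O(¬encrypt_credential).
So O(¬encrypt_credential) holds, i.e. encrypt_credential is forbidden. None of the other listed options is forbidden under the premises.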